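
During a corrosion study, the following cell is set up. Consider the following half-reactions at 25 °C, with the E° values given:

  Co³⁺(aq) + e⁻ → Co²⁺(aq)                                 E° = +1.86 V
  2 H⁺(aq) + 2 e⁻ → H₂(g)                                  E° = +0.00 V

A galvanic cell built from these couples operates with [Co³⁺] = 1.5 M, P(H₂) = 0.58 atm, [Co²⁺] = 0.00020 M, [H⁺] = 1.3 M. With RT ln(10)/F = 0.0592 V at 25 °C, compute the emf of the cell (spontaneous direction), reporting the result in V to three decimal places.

Co³⁺/Co²⁺ is the cathode (higher E°), H⁺/H₂ the anode: E°cell = +1.86 − (+0.00) = +1.86 V, n = 2.
Overall: 2 Co³⁺(aq) + H₂(g) → 2 Co²⁺(aq) + 2 H⁺(aq)
Q = [Co²⁺]^2·[H⁺]^2 / ([Co³⁺]^2·P(H₂)); log Q = -7.286.
E = E° − (0.0592/n) log Q = +1.86 − (0.0592/2)(-7.286) = +2.076 V.

+2.076 V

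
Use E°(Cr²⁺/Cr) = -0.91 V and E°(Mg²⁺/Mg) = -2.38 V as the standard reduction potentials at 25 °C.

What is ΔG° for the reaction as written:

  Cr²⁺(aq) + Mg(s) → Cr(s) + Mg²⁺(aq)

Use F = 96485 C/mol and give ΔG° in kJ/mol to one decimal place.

-283.7 kJ/mol

As written, Cr²⁺/Cr is reduced (cathode) and Mg²⁺/Mg is oxidised (anode), so E°cell = (-0.91) − (-2.38) = +1.47 V.
Balancing electrons gives n = 2.
ΔG° = −nFE° = −(2)(96485)(+1.47) = -283,666 J = -283.7 kJ/mol.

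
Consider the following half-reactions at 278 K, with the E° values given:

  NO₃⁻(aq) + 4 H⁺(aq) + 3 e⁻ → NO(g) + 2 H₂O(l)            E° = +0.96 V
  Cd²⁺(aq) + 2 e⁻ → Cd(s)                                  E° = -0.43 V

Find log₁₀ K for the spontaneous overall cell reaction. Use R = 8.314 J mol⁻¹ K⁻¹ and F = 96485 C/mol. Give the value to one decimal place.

151.2

Cathode: NO₃⁻/NO; anode: Cd²⁺/Cd. E°cell = (+0.96) − (-0.43) = +1.39 V, with n = 6.
ΔG° = −nFE° = −RT ln K, so ln K = nFE°/(RT) = (6)(96485)(+1.39) / ((8.314)(278)) = 348.154.
log₁₀ K = 348.154 / ln 10 = 151.2.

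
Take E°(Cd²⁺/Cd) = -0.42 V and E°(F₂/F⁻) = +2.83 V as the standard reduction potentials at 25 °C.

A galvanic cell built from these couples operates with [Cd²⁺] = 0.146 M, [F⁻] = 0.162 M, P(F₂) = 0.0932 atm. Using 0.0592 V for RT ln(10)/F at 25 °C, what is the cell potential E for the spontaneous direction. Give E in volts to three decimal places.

+3.291 V

F₂/F⁻ is the cathode (higher E°), Cd²⁺/Cd the anode: E°cell = +2.83 − (-0.42) = +3.25 V, n = 2.
Overall: F₂(g) + Cd(s) → 2 F⁻(aq) + Cd²⁺(aq)
Q = [F⁻]^2·[Cd²⁺] / (P(F₂)); log Q = -1.386.
E = E° − (0.0592/n) log Q = +3.25 − (0.0592/2)(-1.386) = +3.291 V.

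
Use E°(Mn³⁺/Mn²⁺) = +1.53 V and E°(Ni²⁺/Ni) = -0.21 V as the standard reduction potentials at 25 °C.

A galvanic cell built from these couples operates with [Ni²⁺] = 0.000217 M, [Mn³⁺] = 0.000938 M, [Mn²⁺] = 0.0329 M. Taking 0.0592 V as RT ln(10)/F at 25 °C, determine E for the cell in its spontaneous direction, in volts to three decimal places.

+1.757 V

Mn³⁺/Mn²⁺ is the cathode (higher E°), Ni²⁺/Ni the anode: E°cell = +1.53 − (-0.21) = +1.74 V, n = 2.
Overall: 2 Mn³⁺(aq) + Ni(s) → 2 Mn²⁺(aq) + Ni²⁺(aq)
Q = [Mn²⁺]^2·[Ni²⁺] / ([Mn³⁺]^2); log Q = -0.574.
E = E° − (0.0592/n) log Q = +1.74 − (0.0592/2)(-0.574) = +1.757 V.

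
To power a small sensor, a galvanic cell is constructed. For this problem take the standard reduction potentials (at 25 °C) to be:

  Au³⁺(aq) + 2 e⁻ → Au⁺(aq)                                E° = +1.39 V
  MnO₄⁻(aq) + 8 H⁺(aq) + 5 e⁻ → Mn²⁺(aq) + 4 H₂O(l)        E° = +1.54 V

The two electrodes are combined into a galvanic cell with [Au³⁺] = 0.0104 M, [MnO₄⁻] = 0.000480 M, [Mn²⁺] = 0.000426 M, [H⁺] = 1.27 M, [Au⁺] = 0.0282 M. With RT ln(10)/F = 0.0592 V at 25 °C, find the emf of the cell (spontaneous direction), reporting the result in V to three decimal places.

+0.173 V

MnO₄⁻/Mn²⁺ is the cathode (higher E°), Au³⁺/Au⁺ the anode: E°cell = +1.54 − (+1.39) = +0.15 V, n = 10.
Overall: 2 MnO₄⁻(aq) + 16 H⁺(aq) + 5 Au⁺(aq) → 2 Mn²⁺(aq) + 8 H₂O(l) + 5 Au³⁺(aq)
Q = [Mn²⁺]^2·[Au³⁺]^5 / ([MnO₄⁻]^2·[H⁺]^16·[Au⁺]^5); log Q = -3.931.
E = E° − (0.0592/n) log Q = +0.15 − (0.0592/10)(-3.931) = +0.173 V.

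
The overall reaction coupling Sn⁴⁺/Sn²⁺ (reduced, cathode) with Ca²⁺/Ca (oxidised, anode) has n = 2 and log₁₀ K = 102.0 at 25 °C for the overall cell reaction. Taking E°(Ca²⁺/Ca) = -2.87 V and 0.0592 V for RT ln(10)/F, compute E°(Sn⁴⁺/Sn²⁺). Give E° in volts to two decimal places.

+0.15 V

E°cell = (0.0592/n)·log K = (0.0592/2)(102.0) = +3.019 V.
Since Sn⁴⁺/Sn²⁺ is the cathode and Ca²⁺/Ca the anode, E°cell = E°(Sn⁴⁺/Sn²⁺) − E°(Ca²⁺/Ca).
So E°(Sn⁴⁺/Sn²⁺) = E°cell + E°(Ca²⁺/Ca) = +3.019 + (-2.87) = +0.15 V.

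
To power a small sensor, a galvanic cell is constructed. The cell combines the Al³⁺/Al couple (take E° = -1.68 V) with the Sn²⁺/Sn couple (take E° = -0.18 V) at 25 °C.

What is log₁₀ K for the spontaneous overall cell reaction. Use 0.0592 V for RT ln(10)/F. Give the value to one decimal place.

152.0

Cathode: Sn²⁺/Sn; anode: Al³⁺/Al. E°cell = +1.50 V, n = 6.
log K = nE°cell / 0.0592 = (6)(+1.50) / 0.0592 = 152.0.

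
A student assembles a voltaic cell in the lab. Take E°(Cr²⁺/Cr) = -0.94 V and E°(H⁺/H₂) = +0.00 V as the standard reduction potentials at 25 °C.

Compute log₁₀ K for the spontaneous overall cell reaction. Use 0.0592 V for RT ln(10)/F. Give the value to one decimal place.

Cathode: H⁺/H₂; anode: Cr²⁺/Cr. E°cell = +0.94 V, n = 2.
log K = nE°cell / 0.0592 = (2)(+0.94) / 0.0592 = 31.8.

31.8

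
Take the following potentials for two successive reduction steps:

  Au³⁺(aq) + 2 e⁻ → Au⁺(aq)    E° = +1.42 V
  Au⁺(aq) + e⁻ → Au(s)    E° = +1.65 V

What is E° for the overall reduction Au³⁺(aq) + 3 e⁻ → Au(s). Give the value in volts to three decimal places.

+1.497 V

Standard free energies of sequential steps add: ΔG°₃ = ΔG°₁ + ΔG°₂, so n₃E°₃ = n₁E°₁ + n₂E°₂.
E°₃ = (2×+1.42 + 1×+1.65) / 3 = (+4.490) / 3 = +1.497 V.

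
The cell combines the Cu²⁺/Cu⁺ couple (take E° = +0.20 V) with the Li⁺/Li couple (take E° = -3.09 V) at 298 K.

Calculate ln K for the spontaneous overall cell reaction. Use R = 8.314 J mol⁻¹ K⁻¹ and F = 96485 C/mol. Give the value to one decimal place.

128.1

Cathode: Cu²⁺/Cu⁺; anode: Li⁺/Li. E°cell = (+0.20) − (-3.09) = +3.29 V, with n = 1.
ΔG° = −nFE° = −RT ln K, so ln K = nFE°/(RT) = (1)(96485)(+3.29) / ((8.314)(298)) = 128.124.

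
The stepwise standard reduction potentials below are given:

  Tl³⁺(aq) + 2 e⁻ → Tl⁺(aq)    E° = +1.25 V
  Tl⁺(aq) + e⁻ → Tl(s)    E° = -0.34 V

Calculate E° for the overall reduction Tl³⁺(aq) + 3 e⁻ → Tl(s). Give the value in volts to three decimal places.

+0.720 V

Standard free energies of sequential steps add: ΔG°₃ = ΔG°₁ + ΔG°₂, so n₃E°₃ = n₁E°₁ + n₂E°₂.
E°₃ = (2×+1.25 + 1×-0.34) / 3 = (+2.160) / 3 = +0.720 V.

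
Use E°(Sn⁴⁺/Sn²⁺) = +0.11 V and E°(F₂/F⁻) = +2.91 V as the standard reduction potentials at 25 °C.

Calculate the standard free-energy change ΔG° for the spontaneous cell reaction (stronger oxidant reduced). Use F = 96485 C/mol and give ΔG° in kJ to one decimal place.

F₂/F⁻ (E° = +2.91 V) is the cathode; Sn⁴⁺/Sn²⁺ (E° = +0.11 V) is the anode, so E°cell = +2.80 V.
Balancing electrons gives n = 2 (lcm of 2 and 2).
ΔG° = −nFE° = −(2)(96485)(+2.80) = -540,316 J = -540.3 kJ.

-540.3 kJ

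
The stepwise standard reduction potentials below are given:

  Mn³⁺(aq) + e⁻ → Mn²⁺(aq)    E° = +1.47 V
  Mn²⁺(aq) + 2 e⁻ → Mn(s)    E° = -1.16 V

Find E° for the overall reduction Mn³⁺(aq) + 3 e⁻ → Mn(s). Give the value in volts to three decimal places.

Adding the free-energy changes (−nFE°) of the two steps gives −n₃FE°₃ = −n₁FE°₁ − n₂FE°₂.
E°₃ = (1×+1.47 + 2×-1.16) / 3 = (-0.850) / 3 = -0.283 V.

-0.283 V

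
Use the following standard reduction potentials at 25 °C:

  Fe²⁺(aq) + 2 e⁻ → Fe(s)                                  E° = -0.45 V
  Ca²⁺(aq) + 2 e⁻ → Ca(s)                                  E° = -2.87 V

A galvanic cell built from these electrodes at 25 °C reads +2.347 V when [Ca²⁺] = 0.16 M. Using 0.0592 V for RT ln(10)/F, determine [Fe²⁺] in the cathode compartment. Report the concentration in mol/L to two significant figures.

0.00055 M

Fe²⁺/Fe is the cathode, Ca²⁺/Ca the anode: E°cell = +2.42 V, n = 2.
Overall reaction: Fe²⁺(aq) + Ca(s) → Fe(s) + Ca²⁺(aq); Q = [Ca²⁺]^1/[Fe²⁺]^1.
From E = E° − (0.0592/n) log Q: log Q = (E° − E)·n/0.0592 = (+2.42 − (+2.347))·2/0.0592 = 2.4662.
So 1·log[Fe²⁺] = 1·log(0.16) − log Q = -0.7959 − (2.4662) = -3.2621; [Fe²⁺] = 10^(-3.2621) ≈ 0.00055 M.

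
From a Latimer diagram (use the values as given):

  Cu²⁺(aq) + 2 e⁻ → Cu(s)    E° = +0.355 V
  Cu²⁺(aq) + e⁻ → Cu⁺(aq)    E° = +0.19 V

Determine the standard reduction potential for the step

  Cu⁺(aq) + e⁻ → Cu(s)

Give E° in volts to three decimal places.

+0.520 V

Sequential free energies add, so n₃E°₃ = n₁E°₁ + n₂E°₂.
With n₃ = 2, and the known step contributing 1×(+0.19) V, the unknown satisfies 1·E° = 2×(+0.355) − 1×(+0.19) = +0.520.
E° = +0.520 / 1 = +0.520 V.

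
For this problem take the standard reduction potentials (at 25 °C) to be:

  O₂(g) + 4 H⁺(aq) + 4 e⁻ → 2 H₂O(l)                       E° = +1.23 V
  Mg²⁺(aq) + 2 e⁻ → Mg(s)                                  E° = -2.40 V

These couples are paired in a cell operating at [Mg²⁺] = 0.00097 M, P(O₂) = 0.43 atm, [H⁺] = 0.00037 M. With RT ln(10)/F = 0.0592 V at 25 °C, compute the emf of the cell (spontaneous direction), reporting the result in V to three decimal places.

+3.511 V

O₂/H₂O is the cathode (higher E°), Mg²⁺/Mg the anode: E°cell = +1.23 − (-2.40) = +3.63 V, n = 4.
Overall: O₂(g) + 4 H⁺(aq) + 2 Mg(s) → 2 H₂O(l) + 2 Mg²⁺(aq)
Q = [Mg²⁺]^2 / (P(O₂)·[H⁺]^4); log Q = 8.067.
E = E° − (0.0592/n) log Q = +3.63 − (0.0592/4)(8.067) = +3.511 V.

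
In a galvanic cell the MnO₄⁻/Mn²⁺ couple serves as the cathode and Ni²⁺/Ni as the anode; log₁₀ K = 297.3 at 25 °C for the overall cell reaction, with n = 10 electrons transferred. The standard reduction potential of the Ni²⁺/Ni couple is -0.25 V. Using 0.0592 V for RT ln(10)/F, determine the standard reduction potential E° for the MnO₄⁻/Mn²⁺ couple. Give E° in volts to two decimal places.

+1.51 V

E°cell = (0.0592/n)·log K = (0.0592/10)(297.3) = +1.760 V.
Since MnO₄⁻/Mn²⁺ is the cathode and Ni²⁺/Ni the anode, E°cell = E°(MnO₄⁻/Mn²⁺) − E°(Ni²⁺/Ni).
So E°(MnO₄⁻/Mn²⁺) = E°cell + E°(Ni²⁺/Ni) = +1.760 + (-0.25) = +1.51 V.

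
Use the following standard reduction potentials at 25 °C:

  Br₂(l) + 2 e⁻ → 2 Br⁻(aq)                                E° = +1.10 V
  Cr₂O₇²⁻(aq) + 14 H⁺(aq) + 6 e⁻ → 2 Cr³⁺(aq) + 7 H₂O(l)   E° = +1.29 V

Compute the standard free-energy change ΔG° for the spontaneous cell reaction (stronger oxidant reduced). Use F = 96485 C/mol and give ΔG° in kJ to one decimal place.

Cr₂O₇²⁻/Cr³⁺ (E° = +1.29 V) is the cathode; Br₂/Br⁻ (E° = +1.10 V) is the anode, so E°cell = +0.19 V.
Balancing electrons gives n = 6 (lcm of 6 and 2).
ΔG° = −nFE° = −(6)(96485)(+0.19) = -109,993 J = -110.0 kJ.

-110.0 kJ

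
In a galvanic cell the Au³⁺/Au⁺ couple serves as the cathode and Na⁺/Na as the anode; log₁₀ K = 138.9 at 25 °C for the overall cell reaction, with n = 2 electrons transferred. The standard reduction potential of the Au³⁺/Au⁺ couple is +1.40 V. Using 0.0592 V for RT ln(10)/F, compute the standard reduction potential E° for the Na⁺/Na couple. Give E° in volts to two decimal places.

E°cell = (0.0592/n)·log K = (0.0592/2)(138.9) = +4.111 V.
Since Au³⁺/Au⁺ is the cathode and Na⁺/Na the anode, E°cell = E°(Au³⁺/Au⁺) − E°(Na⁺/Na).
So E°(Na⁺/Na) = E°(Au³⁺/Au⁺) − E°cell = (+1.40) − (+4.111) = -2.71 V.

-2.71 V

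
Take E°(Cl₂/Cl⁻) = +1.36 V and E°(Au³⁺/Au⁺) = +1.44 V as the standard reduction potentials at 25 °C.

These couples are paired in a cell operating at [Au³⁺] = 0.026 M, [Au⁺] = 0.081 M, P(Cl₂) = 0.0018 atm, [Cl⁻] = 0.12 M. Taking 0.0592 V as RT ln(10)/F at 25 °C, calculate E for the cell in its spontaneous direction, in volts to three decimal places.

+0.092 V

Au³⁺/Au⁺ is the cathode (higher E°), Cl₂/Cl⁻ the anode: E°cell = +1.44 − (+1.36) = +0.08 V, n = 2.
Overall: Au³⁺(aq) + 2 Cl⁻(aq) → Au⁺(aq) + Cl₂(g)
Q = [Au⁺]·P(Cl₂) / ([Au³⁺]·[Cl⁻]^2); log Q = -0.410.
E = E° − (0.0592/n) log Q = +0.08 − (0.0592/2)(-0.410) = +0.092 V.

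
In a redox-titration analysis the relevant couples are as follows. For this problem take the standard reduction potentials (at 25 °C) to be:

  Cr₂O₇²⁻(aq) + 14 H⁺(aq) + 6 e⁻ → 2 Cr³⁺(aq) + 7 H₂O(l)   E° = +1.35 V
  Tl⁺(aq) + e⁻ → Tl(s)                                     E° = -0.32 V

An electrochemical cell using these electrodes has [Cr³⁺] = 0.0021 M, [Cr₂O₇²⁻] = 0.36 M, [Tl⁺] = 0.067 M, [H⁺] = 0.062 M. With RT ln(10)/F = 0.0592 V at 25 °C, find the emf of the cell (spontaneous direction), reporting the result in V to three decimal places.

+1.621 V

Cr₂O₇²⁻/Cr³⁺ is the cathode (higher E°), Tl⁺/Tl the anode: E°cell = +1.35 − (-0.32) = +1.67 V, n = 6.
Overall: Cr₂O₇²⁻(aq) + 14 H⁺(aq) + 6 Tl(s) → 2 Cr³⁺(aq) + 7 H₂O(l) + 6 Tl⁺(aq)
Q = [Cr³⁺]^2·[Tl⁺]^6 / ([Cr₂O₇²⁻]·[H⁺]^14); log Q = 4.951.
E = E° − (0.0592/n) log Q = +1.67 − (0.0592/6)(4.951) = +1.621 V.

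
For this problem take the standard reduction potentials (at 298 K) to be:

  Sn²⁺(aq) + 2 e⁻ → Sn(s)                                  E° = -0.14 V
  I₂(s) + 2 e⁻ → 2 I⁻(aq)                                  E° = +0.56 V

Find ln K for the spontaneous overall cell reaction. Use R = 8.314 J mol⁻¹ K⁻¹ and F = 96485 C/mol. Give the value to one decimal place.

Cathode: I₂/I⁻; anode: Sn²⁺/Sn. E°cell = (+0.56) − (-0.14) = +0.70 V, with n = 2.
ΔG° = −nFE° = −RT ln K, so ln K = nFE°/(RT) = (2)(96485)(+0.70) / ((8.314)(298)) = 54.521.

54.5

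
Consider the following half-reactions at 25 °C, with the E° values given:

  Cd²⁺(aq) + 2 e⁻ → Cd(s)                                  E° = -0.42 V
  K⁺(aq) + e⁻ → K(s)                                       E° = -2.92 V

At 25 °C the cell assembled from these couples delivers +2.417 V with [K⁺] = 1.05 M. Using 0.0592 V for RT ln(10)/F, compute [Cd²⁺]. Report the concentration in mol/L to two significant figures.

Cd²⁺/Cd is the cathode, K⁺/K the anode: E°cell = +2.50 V, n = 2.
Overall reaction: Cd²⁺(aq) + 2 K(s) → Cd(s) + 2 K⁺(aq); Q = [K⁺]^2/[Cd²⁺]^1.
From E = E° − (0.0592/n) log Q: log Q = (E° − E)·n/0.0592 = (+2.50 − (+2.417))·2/0.0592 = 2.8041.
So 1·log[Cd²⁺] = 2·log(1.05) − log Q = 0.0424 − (2.8041) = -2.7617; [Cd²⁺] = 10^(-2.7617) ≈ 0.0017 M.

0.0017 M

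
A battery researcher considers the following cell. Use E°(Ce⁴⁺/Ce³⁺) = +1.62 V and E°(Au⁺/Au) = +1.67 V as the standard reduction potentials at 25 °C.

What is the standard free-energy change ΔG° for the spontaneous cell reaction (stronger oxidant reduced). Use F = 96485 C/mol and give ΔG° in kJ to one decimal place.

Au⁺/Au (E° = +1.67 V) is the cathode; Ce⁴⁺/Ce³⁺ (E° = +1.62 V) is the anode, so E°cell = +0.05 V.
Balancing electrons gives n = 1 (lcm of 1 and 1).
ΔG° = −nFE° = −(1)(96485)(+0.05) = -4,824 J = -4.8 kJ.

-4.8 kJ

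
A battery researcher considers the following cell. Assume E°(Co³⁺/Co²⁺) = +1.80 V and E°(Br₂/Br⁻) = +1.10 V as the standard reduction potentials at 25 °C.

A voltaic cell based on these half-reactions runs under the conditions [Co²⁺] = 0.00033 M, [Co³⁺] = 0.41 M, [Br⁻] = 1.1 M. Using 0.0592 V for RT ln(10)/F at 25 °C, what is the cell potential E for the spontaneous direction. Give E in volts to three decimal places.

+0.886 V

Co³⁺/Co²⁺ is the cathode (higher E°), Br₂/Br⁻ the anode: E°cell = +1.80 − (+1.10) = +0.70 V, n = 2.
Overall: 2 Co³⁺(aq) + 2 Br⁻(aq) → 2 Co²⁺(aq) + Br₂(l)
Q = [Co²⁺]^2 / ([Co³⁺]^2·[Br⁻]^2); log Q = -6.271.
E = E° − (0.0592/n) log Q = +0.70 − (0.0592/2)(-6.271) = +0.886 V.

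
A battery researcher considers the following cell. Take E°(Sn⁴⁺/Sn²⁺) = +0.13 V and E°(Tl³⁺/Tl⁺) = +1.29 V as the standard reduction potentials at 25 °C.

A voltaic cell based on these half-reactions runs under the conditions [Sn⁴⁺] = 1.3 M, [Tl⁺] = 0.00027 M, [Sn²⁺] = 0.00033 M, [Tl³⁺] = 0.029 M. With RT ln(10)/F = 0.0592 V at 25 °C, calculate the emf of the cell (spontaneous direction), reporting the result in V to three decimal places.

+1.114 V

Tl³⁺/Tl⁺ is the cathode (higher E°), Sn⁴⁺/Sn²⁺ the anode: E°cell = +1.29 − (+0.13) = +1.16 V, n = 2.
Overall: Tl³⁺(aq) + Sn²⁺(aq) → Tl⁺(aq) + Sn⁴⁺(aq)
Q = [Tl⁺]·[Sn⁴⁺] / ([Tl³⁺]·[Sn²⁺]); log Q = 1.564.
E = E° − (0.0592/n) log Q = +1.16 − (0.0592/2)(1.564) = +1.114 V.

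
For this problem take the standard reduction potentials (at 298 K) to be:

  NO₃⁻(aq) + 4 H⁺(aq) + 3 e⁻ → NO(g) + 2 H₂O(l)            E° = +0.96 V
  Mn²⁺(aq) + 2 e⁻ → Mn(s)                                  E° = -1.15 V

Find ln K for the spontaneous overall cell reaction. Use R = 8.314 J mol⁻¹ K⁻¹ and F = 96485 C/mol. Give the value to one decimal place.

493.0

Cathode: NO₃⁻/NO; anode: Mn²⁺/Mn. E°cell = (+0.96) − (-1.15) = +2.11 V, with n = 6.
ΔG° = −nFE° = −RT ln K, so ln K = nFE°/(RT) = (6)(96485)(+2.11) / ((8.314)(298)) = 493.023.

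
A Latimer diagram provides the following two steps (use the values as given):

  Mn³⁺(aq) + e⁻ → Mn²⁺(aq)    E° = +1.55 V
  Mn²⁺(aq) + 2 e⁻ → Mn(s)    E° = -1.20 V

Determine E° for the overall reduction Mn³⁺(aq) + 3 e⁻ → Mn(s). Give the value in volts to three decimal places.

-0.283 V

Since ΔG° = −nFE° is additive over sequential reductions, n₃E°₃ = n₁E°₁ + n₂E°₂.
E°₃ = (1×+1.55 + 2×-1.20) / 3 = (-0.850) / 3 = -0.283 V.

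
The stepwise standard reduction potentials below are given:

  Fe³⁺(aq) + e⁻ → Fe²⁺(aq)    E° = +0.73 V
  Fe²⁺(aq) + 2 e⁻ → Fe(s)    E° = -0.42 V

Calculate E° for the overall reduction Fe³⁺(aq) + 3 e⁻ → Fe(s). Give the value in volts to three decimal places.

Standard free energies of sequential steps add: ΔG°₃ = ΔG°₁ + ΔG°₂, so n₃E°₃ = n₁E°₁ + n₂E°₂.
E°₃ = (1×+0.73 + 2×-0.42) / 3 = (-0.110) / 3 = -0.037 V.
E° values themselves are not directly additive — weighting by electron count is essential.

-0.037 V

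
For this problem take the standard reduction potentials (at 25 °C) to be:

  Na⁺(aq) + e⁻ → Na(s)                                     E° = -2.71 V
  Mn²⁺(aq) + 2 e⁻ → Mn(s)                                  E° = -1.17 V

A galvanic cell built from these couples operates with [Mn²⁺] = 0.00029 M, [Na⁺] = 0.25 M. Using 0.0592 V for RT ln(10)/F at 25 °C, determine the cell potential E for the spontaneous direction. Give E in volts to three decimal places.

Mn²⁺/Mn is the cathode (higher E°), Na⁺/Na the anode: E°cell = -1.17 − (-2.71) = +1.54 V, n = 2.
Overall: Mn²⁺(aq) + 2 Na(s) → Mn(s) + 2 Na⁺(aq)
Q = [Na⁺]^2 / ([Mn²⁺]); log Q = 2.333.
E = E° − (0.0592/n) log Q = +1.54 − (0.0592/2)(2.333) = +1.471 V.

+1.471 V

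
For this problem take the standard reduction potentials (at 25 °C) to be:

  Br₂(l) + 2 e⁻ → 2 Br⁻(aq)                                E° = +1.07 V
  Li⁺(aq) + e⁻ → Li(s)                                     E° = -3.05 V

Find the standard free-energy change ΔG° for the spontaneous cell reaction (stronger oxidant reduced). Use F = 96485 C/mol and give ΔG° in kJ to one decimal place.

Br₂/Br⁻ (E° = +1.07 V) is the cathode; Li⁺/Li (E° = -3.05 V) is the anode, so E°cell = +4.12 V.
Balancing electrons gives n = 2 (lcm of 2 and 1).
ΔG° = −nFE° = −(2)(96485)(+4.12) = -795,036 J = -795.0 kJ.

-795.0 kJ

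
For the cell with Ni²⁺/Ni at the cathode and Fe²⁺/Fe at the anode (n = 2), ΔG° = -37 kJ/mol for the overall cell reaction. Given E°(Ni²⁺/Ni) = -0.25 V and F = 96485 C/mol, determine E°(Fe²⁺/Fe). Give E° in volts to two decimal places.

E°cell = −ΔG°/(nF) = −(-37×10³)/((2)(96485)) = +0.192 V.
Since Ni²⁺/Ni is the cathode and Fe²⁺/Fe the anode, E°cell = E°(Ni²⁺/Ni) − E°(Fe²⁺/Fe).
So E°(Fe²⁺/Fe) = E°(Ni²⁺/Ni) − E°cell = (-0.25) − (+0.192) = -0.44 V.

-0.44 V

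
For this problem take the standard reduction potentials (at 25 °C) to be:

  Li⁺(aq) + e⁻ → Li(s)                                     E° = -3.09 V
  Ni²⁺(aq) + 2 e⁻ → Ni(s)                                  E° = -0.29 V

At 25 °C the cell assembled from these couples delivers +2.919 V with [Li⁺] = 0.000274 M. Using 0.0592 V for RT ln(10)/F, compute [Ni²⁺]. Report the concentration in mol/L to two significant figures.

Ni²⁺/Ni is the cathode, Li⁺/Li the anode: E°cell = +2.80 V, n = 2.
Overall reaction: Ni²⁺(aq) + 2 Li(s) → Ni(s) + 2 Li⁺(aq); Q = [Li⁺]^2/[Ni²⁺]^1.
From E = E° − (0.0592/n) log Q: log Q = (E° − E)·n/0.0592 = (+2.80 − (+2.919))·2/0.0592 = -4.0203.
So 1·log[Ni²⁺] = 2·log(0.000274) − log Q = -7.1245 − (-4.0203) = -3.1042; [Ni²⁺] = 10^(-3.1042) ≈ 0.00079 M.

0.00079 M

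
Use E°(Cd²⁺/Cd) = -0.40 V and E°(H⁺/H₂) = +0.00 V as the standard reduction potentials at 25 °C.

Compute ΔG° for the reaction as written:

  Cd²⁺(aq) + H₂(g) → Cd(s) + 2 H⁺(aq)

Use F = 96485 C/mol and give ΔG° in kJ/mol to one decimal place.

+77.2 kJ/mol

As written, Cd²⁺/Cd is reduced (cathode) and H⁺/H₂ is oxidised (anode), so E°cell = (-0.40) − (+0.00) = -0.40 V.
Balancing electrons gives n = 2.
ΔG° = −nFE° = −(2)(96485)(-0.40) = 77,188 J = +77.2 kJ/mol.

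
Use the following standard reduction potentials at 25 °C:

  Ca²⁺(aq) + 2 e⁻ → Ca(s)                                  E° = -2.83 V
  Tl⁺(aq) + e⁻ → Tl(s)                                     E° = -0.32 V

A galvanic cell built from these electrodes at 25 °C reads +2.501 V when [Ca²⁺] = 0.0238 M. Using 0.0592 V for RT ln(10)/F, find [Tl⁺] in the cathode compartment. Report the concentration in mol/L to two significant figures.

Tl⁺/Tl is the cathode, Ca²⁺/Ca the anode: E°cell = +2.51 V, n = 2.
Overall reaction: 2 Tl⁺(aq) + Ca(s) → 2 Tl(s) + Ca²⁺(aq); Q = [Ca²⁺]^1/[Tl⁺]^2.
From E = E° − (0.0592/n) log Q: log Q = (E° − E)·n/0.0592 = (+2.51 − (+2.501))·2/0.0592 = 0.3041.
So 2·log[Tl⁺] = 1·log(0.0238) − log Q = -1.6234 − (0.3041) = -1.9275; log[Tl⁺] = -1.9275 / 2 = -0.9637; [Tl⁺] = 10^(-0.9637) ≈ 0.11 M.

0.11 M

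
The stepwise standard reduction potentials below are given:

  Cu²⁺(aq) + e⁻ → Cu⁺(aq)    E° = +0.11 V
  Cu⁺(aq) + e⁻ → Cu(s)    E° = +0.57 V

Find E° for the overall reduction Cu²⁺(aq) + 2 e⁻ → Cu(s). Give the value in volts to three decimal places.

Since ΔG° = −nFE° is additive over sequential reductions, n₃E°₃ = n₁E°₁ + n₂E°₂.
E°₃ = (1×+0.11 + 1×+0.57) / 2 = (+0.680) / 2 = +0.340 V.

+0.340 V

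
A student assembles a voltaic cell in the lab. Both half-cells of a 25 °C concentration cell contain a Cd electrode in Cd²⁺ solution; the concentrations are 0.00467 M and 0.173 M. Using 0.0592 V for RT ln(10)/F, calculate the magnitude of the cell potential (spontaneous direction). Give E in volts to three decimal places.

For a concentration cell E°cell = 0. The 0.173 M side is the cathode (reduction is favoured where [Cd²⁺] is higher).
With n = 2, E = −(0.0592/2) log([Cd²⁺]ₐₙ/[Cd²⁺]꜀ₐₜ) = −(0.0592/2) log(0.00467/0.173) = −(0.0592/2)(-1.569) = +0.046 V.

+0.046 V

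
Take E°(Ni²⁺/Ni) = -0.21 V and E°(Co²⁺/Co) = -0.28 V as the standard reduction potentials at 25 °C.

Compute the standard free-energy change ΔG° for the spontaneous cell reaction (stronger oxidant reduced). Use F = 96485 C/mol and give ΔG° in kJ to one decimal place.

Ni²⁺/Ni (E° = -0.21 V) is the cathode; Co²⁺/Co (E° = -0.28 V) is the anode, so E°cell = +0.07 V.
Balancing electrons gives n = 2 (lcm of 2 and 2).
ΔG° = −nFE° = −(2)(96485)(+0.07) = -13,508 J = -13.5 kJ.

-13.5 kJ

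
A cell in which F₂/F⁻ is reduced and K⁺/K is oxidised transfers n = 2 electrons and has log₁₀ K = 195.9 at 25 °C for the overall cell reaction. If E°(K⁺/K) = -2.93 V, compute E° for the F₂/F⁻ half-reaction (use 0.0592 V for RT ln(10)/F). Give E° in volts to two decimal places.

+2.87 V

E°cell = (0.0592/n)·log K = (0.0592/2)(195.9) = +5.799 V.
Since F₂/F⁻ is the cathode and K⁺/K the anode, E°cell = E°(F₂/F⁻) − E°(K⁺/K).
So E°(F₂/F⁻) = E°cell + E°(K⁺/K) = +5.799 + (-2.93) = +2.87 V.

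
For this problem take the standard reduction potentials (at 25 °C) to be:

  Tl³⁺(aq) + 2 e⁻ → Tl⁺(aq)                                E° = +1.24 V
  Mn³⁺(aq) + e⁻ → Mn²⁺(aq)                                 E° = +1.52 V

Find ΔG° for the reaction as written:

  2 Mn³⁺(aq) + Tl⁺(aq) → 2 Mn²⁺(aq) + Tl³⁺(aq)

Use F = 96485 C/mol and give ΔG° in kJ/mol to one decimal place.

-54.0 kJ/mol

As written, Mn³⁺/Mn²⁺ is reduced (cathode) and Tl³⁺/Tl⁺ is oxidised (anode), so E°cell = (+1.52) − (+1.24) = +0.28 V.
Balancing electrons gives n = 2.
ΔG° = −nFE° = −(2)(96485)(+0.28) = -54,032 J = -54.0 kJ/mol.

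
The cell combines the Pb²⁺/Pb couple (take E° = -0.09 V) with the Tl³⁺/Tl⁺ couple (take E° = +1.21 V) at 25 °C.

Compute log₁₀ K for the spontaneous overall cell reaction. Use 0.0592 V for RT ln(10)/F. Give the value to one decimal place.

43.9

Cathode: Tl³⁺/Tl⁺; anode: Pb²⁺/Pb. E°cell = +1.30 V, n = 2.
log K = nE°cell / 0.0592 = (2)(+1.30) / 0.0592 = 43.9.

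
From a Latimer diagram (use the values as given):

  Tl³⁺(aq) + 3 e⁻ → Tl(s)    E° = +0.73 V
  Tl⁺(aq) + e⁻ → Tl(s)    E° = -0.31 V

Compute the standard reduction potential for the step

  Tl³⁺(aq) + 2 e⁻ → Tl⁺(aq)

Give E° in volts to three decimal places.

+1.250 V

Sequential free energies add, so n₃E°₃ = n₁E°₁ + n₂E°₂.
With n₃ = 3, and the known step contributing 1×(-0.31) V, the unknown satisfies 2·E° = 3×(+0.73) − 1×(-0.31) = +2.500.
E° = +2.500 / 2 = +1.250 V.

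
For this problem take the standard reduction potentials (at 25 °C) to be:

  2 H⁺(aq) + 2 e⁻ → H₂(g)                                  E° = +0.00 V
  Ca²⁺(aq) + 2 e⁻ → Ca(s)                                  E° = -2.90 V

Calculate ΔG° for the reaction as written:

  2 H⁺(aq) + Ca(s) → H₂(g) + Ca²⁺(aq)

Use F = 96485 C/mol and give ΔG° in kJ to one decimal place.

-559.6 kJ

As written, H⁺/H₂ is reduced (cathode) and Ca²⁺/Ca is oxidised (anode), so E°cell = (+0.00) − (-2.90) = +2.90 V.
Balancing electrons gives n = 2.
ΔG° = −nFE° = −(2)(96485)(+2.90) = -559,613 J = -559.6 kJ.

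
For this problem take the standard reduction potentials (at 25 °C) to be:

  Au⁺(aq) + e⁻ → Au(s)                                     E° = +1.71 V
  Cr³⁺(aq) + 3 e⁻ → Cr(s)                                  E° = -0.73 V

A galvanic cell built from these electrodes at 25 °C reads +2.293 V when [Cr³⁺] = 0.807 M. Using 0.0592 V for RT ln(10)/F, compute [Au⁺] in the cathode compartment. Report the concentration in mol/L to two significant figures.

0.0031 M

Au⁺/Au is the cathode, Cr³⁺/Cr the anode: E°cell = +2.44 V, n = 3.
Overall reaction: 3 Au⁺(aq) + Cr(s) → 3 Au(s) + Cr³⁺(aq); Q = [Cr³⁺]^1/[Au⁺]^3.
From E = E° − (0.0592/n) log Q: log Q = (E° − E)·n/0.0592 = (+2.44 − (+2.293))·3/0.0592 = 7.4493.
So 3·log[Au⁺] = 1·log(0.807) − log Q = -0.0931 − (7.4493) = -7.5424; log[Au⁺] = -7.5424 / 3 = -2.5141; [Au⁺] = 10^(-2.5141) ≈ 0.0031 M.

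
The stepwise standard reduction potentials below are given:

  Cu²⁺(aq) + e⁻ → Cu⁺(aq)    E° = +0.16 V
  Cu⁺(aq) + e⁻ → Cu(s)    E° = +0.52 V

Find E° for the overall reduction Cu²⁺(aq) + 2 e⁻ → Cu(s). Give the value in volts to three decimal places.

+0.340 V

Standard free energies of sequential steps add: ΔG°₃ = ΔG°₁ + ΔG°₂, so n₃E°₃ = n₁E°₁ + n₂E°₂.
E°₃ = (1×+0.16 + 1×+0.52) / 2 = (+0.680) / 2 = +0.340 V.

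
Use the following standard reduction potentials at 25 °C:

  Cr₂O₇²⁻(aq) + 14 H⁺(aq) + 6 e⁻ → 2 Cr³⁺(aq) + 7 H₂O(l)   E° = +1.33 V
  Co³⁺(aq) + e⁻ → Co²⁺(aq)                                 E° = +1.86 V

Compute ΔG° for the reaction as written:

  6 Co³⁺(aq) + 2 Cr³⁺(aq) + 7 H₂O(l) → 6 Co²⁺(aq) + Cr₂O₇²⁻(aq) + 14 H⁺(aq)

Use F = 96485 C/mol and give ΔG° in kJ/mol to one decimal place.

As written, Co³⁺/Co²⁺ is reduced (cathode) and Cr₂O₇²⁻/Cr³⁺ is oxidised (anode), so E°cell = (+1.86) − (+1.33) = +0.53 V.
Balancing electrons gives n = 6.
ΔG° = −nFE° = −(6)(96485)(+0.53) = -306,822 J = -306.8 kJ/mol.

-306.8 kJ/mol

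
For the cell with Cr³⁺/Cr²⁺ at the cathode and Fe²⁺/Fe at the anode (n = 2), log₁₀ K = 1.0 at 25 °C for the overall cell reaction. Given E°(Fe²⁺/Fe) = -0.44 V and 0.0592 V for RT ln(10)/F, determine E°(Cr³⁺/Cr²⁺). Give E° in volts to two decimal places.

E°cell = (0.0592/n)·log K = (0.0592/2)(1.0) = +0.030 V.
Since Cr³⁺/Cr²⁺ is the cathode and Fe²⁺/Fe the anode, E°cell = E°(Cr³⁺/Cr²⁺) − E°(Fe²⁺/Fe).
So E°(Cr³⁺/Cr²⁺) = E°cell + E°(Fe²⁺/Fe) = +0.030 + (-0.44) = -0.41 V.

-0.41 V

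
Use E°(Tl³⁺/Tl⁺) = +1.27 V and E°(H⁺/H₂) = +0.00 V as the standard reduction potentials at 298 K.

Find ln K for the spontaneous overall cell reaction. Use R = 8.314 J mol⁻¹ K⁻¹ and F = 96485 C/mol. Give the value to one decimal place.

98.9

Cathode: Tl³⁺/Tl⁺; anode: H⁺/H₂. E°cell = (+1.27) − (+0.00) = +1.27 V, with n = 2.
ΔG° = −nFE° = −RT ln K, so ln K = nFE°/(RT) = (2)(96485)(+1.27) / ((8.314)(298)) = 98.916.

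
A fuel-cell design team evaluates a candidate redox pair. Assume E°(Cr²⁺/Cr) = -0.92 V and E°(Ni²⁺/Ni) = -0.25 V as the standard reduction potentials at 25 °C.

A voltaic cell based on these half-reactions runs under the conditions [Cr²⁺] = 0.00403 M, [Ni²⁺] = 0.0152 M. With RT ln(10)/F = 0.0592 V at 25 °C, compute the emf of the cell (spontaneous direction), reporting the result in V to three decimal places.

+0.687 V

Ni²⁺/Ni is the cathode (higher E°), Cr²⁺/Cr the anode: E°cell = -0.25 − (-0.92) = +0.67 V, n = 2.
Overall: Ni²⁺(aq) + Cr(s) → Ni(s) + Cr²⁺(aq)
Q = [Cr²⁺] / ([Ni²⁺]); log Q = -0.577.
E = E° − (0.0592/n) log Q = +0.67 − (0.0592/2)(-0.577) = +0.687 V.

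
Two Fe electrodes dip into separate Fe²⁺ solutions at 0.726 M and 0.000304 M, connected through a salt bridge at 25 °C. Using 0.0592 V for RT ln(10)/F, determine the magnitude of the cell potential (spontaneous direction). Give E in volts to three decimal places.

For a concentration cell E°cell = 0. The 0.726 M side is the cathode (reduction is favoured where [Fe²⁺] is higher).
With n = 2, E = −(0.0592/2) log([Fe²⁺]ₐₙ/[Fe²⁺]꜀ₐₜ) = −(0.0592/2) log(0.000304/0.726) = −(0.0592/2)(-3.378) = +0.100 V.

+0.100 V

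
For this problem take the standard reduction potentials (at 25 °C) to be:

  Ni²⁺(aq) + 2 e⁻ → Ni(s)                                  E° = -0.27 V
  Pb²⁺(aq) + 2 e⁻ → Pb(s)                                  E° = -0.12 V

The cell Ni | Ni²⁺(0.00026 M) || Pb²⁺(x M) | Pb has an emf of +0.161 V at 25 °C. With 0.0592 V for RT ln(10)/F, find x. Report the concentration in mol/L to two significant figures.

0.00061 M

Pb²⁺/Pb is the cathode, Ni²⁺/Ni the anode: E°cell = +0.15 V, n = 2.
Overall reaction: Pb²⁺(aq) + Ni(s) → Pb(s) + Ni²⁺(aq); Q = [Ni²⁺]^1/[Pb²⁺]^1.
From E = E° − (0.0592/n) log Q: log Q = (E° − E)·n/0.0592 = (+0.15 − (+0.161))·2/0.0592 = -0.3716.
So 1·log[Pb²⁺] = 1·log(0.00026) − log Q = -3.5850 − (-0.3716) = -3.2134; [Pb²⁺] = 10^(-3.2134) ≈ 0.00061 M.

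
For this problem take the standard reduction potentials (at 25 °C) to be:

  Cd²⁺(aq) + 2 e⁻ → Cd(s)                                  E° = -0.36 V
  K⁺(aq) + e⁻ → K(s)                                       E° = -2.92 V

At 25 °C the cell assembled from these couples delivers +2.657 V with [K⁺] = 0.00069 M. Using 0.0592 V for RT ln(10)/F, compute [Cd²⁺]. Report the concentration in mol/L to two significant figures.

0.00090 M

Cd²⁺/Cd is the cathode, K⁺/K the anode: E°cell = +2.56 V, n = 2.
Overall reaction: Cd²⁺(aq) + 2 K(s) → Cd(s) + 2 K⁺(aq); Q = [K⁺]^2/[Cd²⁺]^1.
From E = E° − (0.0592/n) log Q: log Q = (E° − E)·n/0.0592 = (+2.56 − (+2.657))·2/0.0592 = -3.2770.
So 1·log[Cd²⁺] = 2·log(0.00069) − log Q = -6.3223 − (-3.2770) = -3.0453; [Cd²⁺] = 10^(-3.0453) ≈ 0.00090 M.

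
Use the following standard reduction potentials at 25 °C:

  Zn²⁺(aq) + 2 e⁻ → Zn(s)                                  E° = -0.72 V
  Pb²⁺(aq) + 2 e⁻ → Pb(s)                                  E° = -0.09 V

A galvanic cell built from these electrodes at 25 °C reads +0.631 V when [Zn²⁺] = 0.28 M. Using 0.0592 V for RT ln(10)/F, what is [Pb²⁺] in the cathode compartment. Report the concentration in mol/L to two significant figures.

Pb²⁺/Pb is the cathode, Zn²⁺/Zn the anode: E°cell = +0.63 V, n = 2.
Overall reaction: Pb²⁺(aq) + Zn(s) → Pb(s) + Zn²⁺(aq); Q = [Zn²⁺]^1/[Pb²⁺]^1.
From E = E° − (0.0592/n) log Q: log Q = (E° − E)·n/0.0592 = (+0.63 − (+0.631))·2/0.0592 = -0.0338.
So 1·log[Pb²⁺] = 1·log(0.28) − log Q = -0.5528 − (-0.0338) = -0.5190; [Pb²⁺] = 10^(-0.5190) ≈ 0.30 M.

0.30 M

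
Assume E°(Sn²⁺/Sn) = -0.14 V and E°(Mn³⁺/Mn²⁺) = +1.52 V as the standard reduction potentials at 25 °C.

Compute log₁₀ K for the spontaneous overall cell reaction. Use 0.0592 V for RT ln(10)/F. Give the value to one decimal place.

Cathode: Mn³⁺/Mn²⁺; anode: Sn²⁺/Sn. E°cell = +1.66 V, n = 2.
log K = nE°cell / 0.0592 = (2)(+1.66) / 0.0592 = 56.1.

56.1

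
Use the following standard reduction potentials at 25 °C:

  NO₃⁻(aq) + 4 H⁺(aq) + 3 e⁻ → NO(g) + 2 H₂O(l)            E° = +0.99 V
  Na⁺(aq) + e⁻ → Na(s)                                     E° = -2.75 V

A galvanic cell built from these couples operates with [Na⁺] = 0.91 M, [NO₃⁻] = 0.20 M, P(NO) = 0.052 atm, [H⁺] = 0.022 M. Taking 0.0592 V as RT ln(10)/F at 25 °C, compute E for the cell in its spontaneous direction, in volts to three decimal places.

+3.623 V

NO₃⁻/NO is the cathode (higher E°), Na⁺/Na the anode: E°cell = +0.99 − (-2.75) = +3.74 V, n = 3.
Overall: NO₃⁻(aq) + 4 H⁺(aq) + 3 Na(s) → NO(g) + 2 H₂O(l) + 3 Na⁺(aq)
Q = P(NO)·[Na⁺]^3 / ([NO₃⁻]·[H⁺]^4); log Q = 5.922.
E = E° − (0.0592/n) log Q = +3.74 − (0.0592/3)(5.922) = +3.623 V.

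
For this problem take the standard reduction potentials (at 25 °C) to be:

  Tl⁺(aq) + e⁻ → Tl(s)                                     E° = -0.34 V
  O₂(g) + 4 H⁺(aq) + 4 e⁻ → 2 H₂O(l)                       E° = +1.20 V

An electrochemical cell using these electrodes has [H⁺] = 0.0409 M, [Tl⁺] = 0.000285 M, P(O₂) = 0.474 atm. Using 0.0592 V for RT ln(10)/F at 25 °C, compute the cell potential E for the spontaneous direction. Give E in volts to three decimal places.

+1.663 V

O₂/H₂O is the cathode (higher E°), Tl⁺/Tl the anode: E°cell = +1.20 − (-0.34) = +1.54 V, n = 4.
Overall: O₂(g) + 4 H⁺(aq) + 4 Tl(s) → 2 H₂O(l) + 4 Tl⁺(aq)
Q = [Tl⁺]^4 / (P(O₂)·[H⁺]^4); log Q = -8.303.
E = E° − (0.0592/n) log Q = +1.54 − (0.0592/4)(-8.303) = +1.663 V.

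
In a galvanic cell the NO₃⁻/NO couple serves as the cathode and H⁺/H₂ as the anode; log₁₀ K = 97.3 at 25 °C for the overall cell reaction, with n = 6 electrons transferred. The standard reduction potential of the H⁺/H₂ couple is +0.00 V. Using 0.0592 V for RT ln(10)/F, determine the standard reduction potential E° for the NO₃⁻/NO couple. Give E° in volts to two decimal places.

+0.96 V

E°cell = (0.0592/n)·log K = (0.0592/6)(97.3) = +0.960 V.
Since NO₃⁻/NO is the cathode and H⁺/H₂ the anode, E°cell = E°(NO₃⁻/NO) − E°(H⁺/H₂).
So E°(NO₃⁻/NO) = E°cell + E°(H⁺/H₂) = +0.960 + (+0.00) = +0.96 V.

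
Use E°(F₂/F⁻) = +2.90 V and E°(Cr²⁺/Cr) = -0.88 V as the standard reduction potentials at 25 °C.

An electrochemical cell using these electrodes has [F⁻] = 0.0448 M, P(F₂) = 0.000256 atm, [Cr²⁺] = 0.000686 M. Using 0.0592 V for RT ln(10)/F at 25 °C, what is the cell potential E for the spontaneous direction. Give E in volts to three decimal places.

+3.847 V

F₂/F⁻ is the cathode (higher E°), Cr²⁺/Cr the anode: E°cell = +2.90 − (-0.88) = +3.78 V, n = 2.
Overall: F₂(g) + Cr(s) → 2 F⁻(aq) + Cr²⁺(aq)
Q = [F⁻]^2·[Cr²⁺] / (P(F₂)); log Q = -2.269.
E = E° − (0.0592/n) log Q = +3.78 − (0.0592/2)(-2.269) = +3.847 V.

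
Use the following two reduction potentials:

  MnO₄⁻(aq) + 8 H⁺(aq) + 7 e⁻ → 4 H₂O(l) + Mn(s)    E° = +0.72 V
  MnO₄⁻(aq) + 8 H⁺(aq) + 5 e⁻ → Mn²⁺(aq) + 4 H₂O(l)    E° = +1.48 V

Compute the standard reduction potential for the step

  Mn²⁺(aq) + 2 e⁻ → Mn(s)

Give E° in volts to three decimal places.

-1.180 V

Sequential free energies add, so n₃E°₃ = n₁E°₁ + n₂E°₂.
With n₃ = 7, and the known step contributing 5×(+1.48) V, the unknown satisfies 2·E° = 7×(+0.72) − 5×(+1.48) = -2.360.
E° = -2.360 / 2 = -1.180 V.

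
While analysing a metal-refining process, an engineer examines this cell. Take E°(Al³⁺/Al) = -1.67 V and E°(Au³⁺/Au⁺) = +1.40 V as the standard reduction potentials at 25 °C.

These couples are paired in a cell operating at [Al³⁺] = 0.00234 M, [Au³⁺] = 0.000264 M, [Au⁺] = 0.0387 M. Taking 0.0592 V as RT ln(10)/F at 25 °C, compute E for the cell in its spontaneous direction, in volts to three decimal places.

Au³⁺/Au⁺ is the cathode (higher E°), Al³⁺/Al the anode: E°cell = +1.40 − (-1.67) = +3.07 V, n = 6.
Overall: 3 Au³⁺(aq) + 2 Al(s) → 3 Au⁺(aq) + 2 Al³⁺(aq)
Q = [Au⁺]^3·[Al³⁺]^2 / ([Au³⁺]^3); log Q = 1.237.
E = E° − (0.0592/n) log Q = +3.07 − (0.0592/6)(1.237) = +3.058 V.

+3.058 V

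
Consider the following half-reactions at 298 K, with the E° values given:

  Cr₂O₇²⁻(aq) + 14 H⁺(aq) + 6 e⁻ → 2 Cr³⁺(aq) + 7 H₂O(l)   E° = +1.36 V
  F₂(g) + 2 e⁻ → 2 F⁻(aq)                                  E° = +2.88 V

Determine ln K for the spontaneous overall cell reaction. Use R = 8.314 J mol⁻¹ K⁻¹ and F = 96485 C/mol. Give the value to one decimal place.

355.2

Cathode: F₂/F⁻; anode: Cr₂O₇²⁻/Cr³⁺. E°cell = (+2.88) − (+1.36) = +1.52 V, with n = 6.
ΔG° = −nFE° = −RT ln K, so ln K = nFE°/(RT) = (6)(96485)(+1.52) / ((8.314)(298)) = 355.164.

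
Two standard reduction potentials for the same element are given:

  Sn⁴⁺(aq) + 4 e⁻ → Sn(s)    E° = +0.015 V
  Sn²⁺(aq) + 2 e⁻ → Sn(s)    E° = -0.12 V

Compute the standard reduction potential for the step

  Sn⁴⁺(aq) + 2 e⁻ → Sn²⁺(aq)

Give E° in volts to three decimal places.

+0.150 V

Sequential free energies add, so n₃E°₃ = n₁E°₁ + n₂E°₂.
With n₃ = 4, and the known step contributing 2×(-0.12) V, the unknown satisfies 2·E° = 4×(+0.015) − 2×(-0.12) = +0.300.
E° = +0.300 / 2 = +0.150 V.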